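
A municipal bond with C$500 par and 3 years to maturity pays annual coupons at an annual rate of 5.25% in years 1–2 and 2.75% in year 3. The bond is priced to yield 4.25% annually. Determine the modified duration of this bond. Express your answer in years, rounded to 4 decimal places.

2.7355 years

Periodic yield y = 0.0425. First find Macaulay duration:
  t   CF        PV=CF/(1+0.0425)^t    t·PV
  1        26.25        25.1799        25.1799
  2        26.25        24.1533        48.3067
  3       513.75       453.4440     1,360.3320
  Σ                    502.7772     1,433.8185
P = 502.7772; Macaulay duration = 1,433.8185 / 502.7772 = 2.85180 years.
Modified duration = D_Mac / (1 + y) = 2.85180 / 1.0425 = 2.73554 years.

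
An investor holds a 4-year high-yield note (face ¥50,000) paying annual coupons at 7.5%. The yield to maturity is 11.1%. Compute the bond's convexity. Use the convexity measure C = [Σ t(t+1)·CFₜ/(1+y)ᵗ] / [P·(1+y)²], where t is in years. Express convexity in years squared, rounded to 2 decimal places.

With y = 0.111:
  t   CF        PV=CF/(1+0.111)^t    t·PV        t(t+1)·PV
  1     3,750.00     3,375.3375     3,375.3375       6,750.6751
  2     3,750.00     3,038.1076     6,076.2152      18,228.6455
  3     3,750.00     2,734.5703     8,203.7109      32,814.8435
  4    53,750.00    35,279.4847   141,117.9387     705,589.6935
  Σ                 44,427.5001   158,773.2023     763,383.8576
P = 44,427.5001.
Convexity = Σ t(t+1)·PV / [P·(1+y)²] = 763,383.8576 / (44,427.5001 × 1.234321) = 13.92076.

13.92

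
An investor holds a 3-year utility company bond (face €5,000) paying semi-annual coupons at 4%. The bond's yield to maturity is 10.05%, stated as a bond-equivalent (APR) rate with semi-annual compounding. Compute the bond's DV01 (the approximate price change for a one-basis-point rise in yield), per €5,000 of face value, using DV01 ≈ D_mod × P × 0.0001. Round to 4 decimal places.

Periodic yield y = 0.05025.
  t   CF        PV=CF/(1+0.05025)^t    t·PV
  1       100.00        95.2154        95.2154
  2       100.00        90.6598       181.3195
  3       100.00        86.3221       258.9663
  4       100.00        82.1919       328.7678
  5       100.00        78.2594       391.2970
  6     5,100.00     3,800.2663    22,801.5980
  Σ                  4,232.9150    24,057.1641
P = 4,232.9150; D_Mac = 5.68336 half-year periods = 2.84168 yrs; D_mod = 2.70572 yrs.
DV01 ≈ 2.70572 × 4,232.9150 × 0.0001 = 1.145307.

€1.1453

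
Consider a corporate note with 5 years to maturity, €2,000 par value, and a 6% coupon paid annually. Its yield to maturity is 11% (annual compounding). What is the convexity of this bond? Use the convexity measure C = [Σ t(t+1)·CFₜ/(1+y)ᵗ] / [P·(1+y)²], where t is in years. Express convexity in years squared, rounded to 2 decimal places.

20.50

With y = 0.11:
  t   CF        PV=CF/(1+0.11)^t    t·PV        t(t+1)·PV
  1       120.00       108.1081       108.1081         216.2162
  2       120.00        97.3947       194.7894         584.3682
  3       120.00        87.7430       263.2289       1,052.9156
  4       120.00        79.0477       316.1909       1,580.9543
  5     2,120.00     1,258.1168     6,290.5841      37,743.5045
  Σ                  1,630.4103     7,172.9013      41,177.9588
P = 1,630.4103.
Convexity = Σ t(t+1)·PV / [P·(1+y)²] = 41,177.9588 / (1,630.4103 × 1.232100) = 20.49849.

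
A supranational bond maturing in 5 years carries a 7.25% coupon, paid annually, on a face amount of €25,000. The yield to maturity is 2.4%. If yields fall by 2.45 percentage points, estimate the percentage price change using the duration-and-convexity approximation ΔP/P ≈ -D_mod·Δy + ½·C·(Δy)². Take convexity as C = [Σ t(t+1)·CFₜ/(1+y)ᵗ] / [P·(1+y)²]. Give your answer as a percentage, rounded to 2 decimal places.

+11.34%

With y = 0.024:
  t   CF        PV=CF/(1+0.024)^t    t·PV        t(t+1)·PV
  1     1,812.50     1,770.0195     1,770.0195       3,540.0391
  2     1,812.50     1,728.5347     3,457.0694      10,371.2082
  3     1,812.50     1,688.0222     5,064.0665      20,256.2660
  4     1,812.50     1,648.4591     6,593.8366      32,969.1829
  5    26,812.50    23,814.2839   119,071.4194     714,428.5163
  Σ                 30,649.3194   135,956.4114     781,565.2125
P = 30,649.3194; D_Mac = 4.43587 yrs; D_mod = 4.33190 yrs; C = 24.31893.
Duration effect: -4.33190 × (-0.0245) = +0.106132
Convexity effect: 0.5 × 24.31893 × (-0.0245)² = +0.0072987
ΔP/P ≈ +0.106132 + 0.0072987 = +0.113430 = +11.3430%.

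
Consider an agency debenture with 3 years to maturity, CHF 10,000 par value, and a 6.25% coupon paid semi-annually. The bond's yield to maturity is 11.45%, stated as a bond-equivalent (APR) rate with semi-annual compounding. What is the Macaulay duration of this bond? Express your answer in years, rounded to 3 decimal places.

2.763 years

Periodic yield y = 0.05725. Discount each cash flow and weight by its period:
  t   CF        PV=CF/(1+0.05725)^t    t·PV
  1       312.50       295.5782       295.5782
  2       312.50       279.5726       559.1452
  3       312.50       264.4338       793.3014
  4       312.50       250.1147     1,000.4589
  5       312.50       236.5710     1,182.8551
  6    10,312.50     7,384.1039    44,304.6234
  Σ                  8,710.3742    48,135.9621
Price P = Σ PV = 8,710.3742.
Macaulay duration = Σ(t·PV) / P = 48,135.9621 / 8,710.3742 = 5.52628 half-year periods.
In years: 5.52628 / 2 = 2.76314 years.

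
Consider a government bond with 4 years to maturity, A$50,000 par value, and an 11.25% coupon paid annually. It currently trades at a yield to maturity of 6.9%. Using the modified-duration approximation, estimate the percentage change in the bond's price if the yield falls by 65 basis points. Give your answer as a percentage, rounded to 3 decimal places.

+2.112%

Periodic yield y = 0.069. Modified duration first:
  t   CF        PV=CF/(1+0.069)^t    t·PV
  1     5,625.00     5,261.9270     5,261.9270
  2     5,625.00     4,922.2891     9,844.5782
  3     5,625.00     4,604.5735    13,813.7205
  4    55,625.00    42,595.0569   170,380.2278
  Σ                 57,383.8466   199,300.4535
P = 57,383.8466; D_Mac = 3.47311 yrs; D_mod = 3.47311/(1+0.069) = 3.24893 yrs.
ΔP/P ≈ -D_mod · Δy = -3.24893 × (-0.0065) = +0.021118 = +2.1118%.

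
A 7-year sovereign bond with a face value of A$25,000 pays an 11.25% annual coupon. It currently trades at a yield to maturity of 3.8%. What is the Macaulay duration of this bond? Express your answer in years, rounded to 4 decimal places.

5.5232 years

Periodic yield y = 0.038. Discount each cash flow and weight by its year:
  t   CF        PV=CF/(1+0.038)^t    t·PV
  1     2,812.50     2,709.5376     2,709.5376
  2     2,812.50     2,610.3445     5,220.6890
  3     2,812.50     2,514.7827     7,544.3482
  4     2,812.50     2,422.7194     9,690.8776
  5     2,812.50     2,334.0264    11,670.1320
  6     2,812.50     2,248.5803    13,491.4821
  7    27,812.50    21,421.9279   149,953.4955
  Σ                 36,261.9189   200,280.5619
Price P = Σ PV = 36,261.9189.
Macaulay duration = Σ(t·PV) / P = 200,280.5619 / 36,261.9189 = 5.52317 years.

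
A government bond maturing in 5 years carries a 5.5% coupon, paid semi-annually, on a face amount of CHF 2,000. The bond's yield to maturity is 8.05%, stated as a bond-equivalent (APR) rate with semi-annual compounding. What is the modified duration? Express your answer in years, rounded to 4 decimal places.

Periodic yield y = 0.04025. First find Macaulay duration:
  t   CF        PV=CF/(1+0.04025)^t    t·PV
  1        55.00        52.8719        52.8719
  2        55.00        50.8262       101.6523
  3        55.00        48.8596       146.5787
  4        55.00        46.9691       187.8762
  5        55.00        45.1517       225.7585
  6        55.00        43.4047       260.4280
  7        55.00        41.7252       292.0765
  8        55.00        40.1108       320.8861
  9        55.00        38.5588       347.0289
  10    2,055.00     1,384.9516    13,849.5155
  Σ                  1,793.4293    15,784.6726
P = 1,793.4293; Macaulay duration = 15,784.6726 / 1,793.4293 = 8.80139 half-year periods = 4.40070 years.
Modified duration = D_Mac / (1 + y) = 4.40070 / 1.04025 = 4.23042 years.

4.2304 years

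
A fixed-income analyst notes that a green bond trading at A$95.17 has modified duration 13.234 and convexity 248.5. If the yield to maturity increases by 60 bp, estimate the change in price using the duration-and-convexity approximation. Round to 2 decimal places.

-A$7.13

Duration effect: -D_mod·Δy = -13.234 × (+0.006) = -0.079404
Convexity effect: ½·C·(Δy)² = 0.5 × 248.5 × (0.006)² = +0.0044730
ΔP/P ≈ -0.079404 + 0.0044730 = -0.074931
ΔP ≈ 95.17 × (-0.074931) = -7.13118327.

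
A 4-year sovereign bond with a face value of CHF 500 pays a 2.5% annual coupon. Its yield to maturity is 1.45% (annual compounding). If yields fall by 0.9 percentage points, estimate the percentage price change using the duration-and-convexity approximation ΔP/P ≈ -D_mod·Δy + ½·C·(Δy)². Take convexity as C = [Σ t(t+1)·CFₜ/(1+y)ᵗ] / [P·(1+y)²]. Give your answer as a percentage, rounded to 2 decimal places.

+3.50%

With y = 0.0145:
  t   CF        PV=CF/(1+0.0145)^t    t·PV        t(t+1)·PV
  1        12.50        12.3213        12.3213          24.6427
  2        12.50        12.1452        24.2905          72.8714
  3        12.50        11.9716        35.9149         143.6597
  4       512.50       483.8221     1,935.2882       9,676.4412
  Σ                    520.2603     2,007.8150       9,917.6150
P = 520.2603; D_Mac = 3.85925 yrs; D_mod = 3.80409 yrs; C = 18.52177.
Duration effect: -3.80409 × (-0.009) = +0.034237
Convexity effect: 0.5 × 18.52177 × (-0.009)² = +0.0007501
ΔP/P ≈ +0.034237 + 0.0007501 = +0.034987 = +3.4987%.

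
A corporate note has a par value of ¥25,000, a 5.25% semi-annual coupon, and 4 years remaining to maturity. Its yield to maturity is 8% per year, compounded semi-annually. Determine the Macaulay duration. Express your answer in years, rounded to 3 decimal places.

Periodic yield y = 0.04. Discount each cash flow and weight by its period:
  t   CF        PV=CF/(1+0.04)^t    t·PV
  1       656.25       631.0096       631.0096
  2       656.25       606.7400     1,213.4800
  3       656.25       583.4039     1,750.2116
  4       656.25       560.9653     2,243.8610
  5       656.25       539.3897     2,696.9483
  6       656.25       518.6439     3,111.8634
  7       656.25       498.6961     3,490.8725
  8    25,656.25    18,746.7706   149,974.1646
  Σ                 22,685.6189   165,112.4110
Price P = Σ PV = 22,685.6189.
Macaulay duration = Σ(t·PV) / P = 165,112.4110 / 22,685.6189 = 7.27829 half-year periods.
In years: 7.27829 / 2 = 3.63914 years.

3.639 years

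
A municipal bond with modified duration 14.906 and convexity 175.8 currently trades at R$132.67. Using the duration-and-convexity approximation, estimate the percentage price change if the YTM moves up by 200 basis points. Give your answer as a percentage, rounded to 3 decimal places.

-26.296%

Duration effect: -D_mod·Δy = -14.906 × (+0.02) = -0.298120
Convexity effect: ½·C·(Δy)² = 0.5 × 175.8 × (0.02)² = +0.0351600
ΔP/P ≈ -0.298120 + 0.0351600 = -0.262960
= -26.2960%.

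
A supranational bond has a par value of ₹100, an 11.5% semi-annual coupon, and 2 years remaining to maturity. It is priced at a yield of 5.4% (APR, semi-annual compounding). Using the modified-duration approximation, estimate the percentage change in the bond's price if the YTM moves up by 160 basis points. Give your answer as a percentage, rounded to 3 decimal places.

Periodic yield y = 0.027. Modified duration first:
  t   CF        PV=CF/(1+0.027)^t    t·PV
  1         5.75         5.5988         5.5988
  2         5.75         5.4516        10.9033
  3         5.75         5.3083        15.9249
  4       105.75        95.0602       380.2407
  Σ                    111.4190       412.6677
P = 111.4190; D_Mac = 3.70375 half-year periods = 1.85187 yrs; D_mod = 1.85187/(1+0.027) = 1.80319 yrs.
ΔP/P ≈ -D_mod · Δy = -1.80319 × (+0.016) = -0.028851 = -2.8851%.

-2.885%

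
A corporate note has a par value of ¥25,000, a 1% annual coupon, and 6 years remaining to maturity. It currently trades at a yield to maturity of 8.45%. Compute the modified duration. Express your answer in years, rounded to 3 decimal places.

5.358 years

Periodic yield y = 0.0845. First find Macaulay duration:
  t   CF        PV=CF/(1+0.0845)^t    t·PV
  1       250.00       230.5210       230.5210
  2       250.00       212.5597       425.1194
  3       250.00       195.9979       587.9936
  4       250.00       180.7265       722.9059
  5       250.00       166.6450       833.2249
  6    25,250.00    15,519.7258    93,118.3549
  Σ                 16,506.1758    95,918.1196
P = 16,506.1758; Macaulay duration = 95,918.1196 / 16,506.1758 = 5.81104 years.
Modified duration = D_Mac / (1 + y) = 5.81104 / 1.0845 = 5.35827 years.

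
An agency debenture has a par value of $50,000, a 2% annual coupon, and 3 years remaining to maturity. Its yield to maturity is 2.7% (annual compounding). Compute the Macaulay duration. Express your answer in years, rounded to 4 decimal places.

2.9409 years

Periodic yield y = 0.027. Discount each cash flow and weight by its year:
  t   CF        PV=CF/(1+0.027)^t    t·PV
  1     1,000.00       973.7098       973.7098
  2     1,000.00       948.1108     1,896.2217
  3    51,000.00    47,082.4274   141,247.2822
  Σ                 49,004.2481   144,117.2137
Price P = Σ PV = 49,004.2481.
Macaulay duration = Σ(t·PV) / P = 144,117.2137 / 49,004.2481 = 2.94091 years.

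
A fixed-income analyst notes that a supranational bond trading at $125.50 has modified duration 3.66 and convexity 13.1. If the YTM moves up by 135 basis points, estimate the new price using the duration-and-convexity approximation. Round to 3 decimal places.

Duration effect: -D_mod·Δy = -3.66 × (+0.0135) = -0.049410
Convexity effect: ½·C·(Δy)² = 0.5 × 13.1 × (0.0135)² = +0.0011937375
ΔP/P ≈ -0.049410 + 0.0011937375 = -0.0482162625
New price ≈ 125.50 × (1 - 0.0482162625) = 119.44885905625.

$119.449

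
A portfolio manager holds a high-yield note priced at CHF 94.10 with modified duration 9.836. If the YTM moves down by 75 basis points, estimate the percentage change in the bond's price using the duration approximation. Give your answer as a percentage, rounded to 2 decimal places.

+7.38%

Duration approximation: ΔP/P ≈ -D_mod · Δy = -9.836 × (-0.0075) = +0.073770.
As a percentage: +7.3770%.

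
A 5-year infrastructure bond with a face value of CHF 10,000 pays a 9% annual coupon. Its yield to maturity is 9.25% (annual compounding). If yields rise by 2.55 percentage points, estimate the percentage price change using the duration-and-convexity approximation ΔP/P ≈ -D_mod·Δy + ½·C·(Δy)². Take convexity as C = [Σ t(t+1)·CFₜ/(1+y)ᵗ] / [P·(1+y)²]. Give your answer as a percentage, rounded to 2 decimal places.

-9.23%

With y = 0.0925:
  t   CF        PV=CF/(1+0.0925)^t    t·PV        t(t+1)·PV
  1       900.00       823.7986       823.7986       1,647.5973
  2       900.00       754.0491     1,508.0982       4,524.2945
  3       900.00       690.2051     2,070.6153       8,282.4614
  4       900.00       631.7667     2,527.0668      12,635.3339
  5    10,900.00     7,003.5667    35,017.8336     210,107.0013
  Σ                  9,903.3862    41,947.4125     237,196.6883
P = 9,903.3862; D_Mac = 4.23566 yrs; D_mod = 3.87704 yrs; C = 20.06698.
Duration effect: -3.87704 × (+0.0255) = -0.098864
Convexity effect: 0.5 × 20.06698 × (0.0255)² = +0.0065243
ΔP/P ≈ -0.098864 + 0.0065243 = -0.092340 = -9.2340%.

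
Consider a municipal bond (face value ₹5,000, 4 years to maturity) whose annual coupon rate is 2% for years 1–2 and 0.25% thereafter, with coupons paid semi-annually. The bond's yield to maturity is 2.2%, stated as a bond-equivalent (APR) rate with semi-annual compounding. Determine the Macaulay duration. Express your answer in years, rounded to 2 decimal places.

3.88 years

Periodic yield y = 0.011. Discount each cash flow and weight by its period:
  t   CF        PV=CF/(1+0.011)^t    t·PV
  1        50.00        49.4560        49.4560
  2        50.00        48.9179        97.8358
  3        50.00        48.3856       145.1569
  4        50.00        47.8592       191.4368
  5         6.25         5.9173        29.5865
  6         6.25         5.8529        35.1176
  7         6.25         5.7892        40.5247
  8     5,006.25     4,586.7312    36,693.8495
  Σ                  4,798.9094    37,282.9638
Price P = Σ PV = 4,798.9094.
Macaulay duration = Σ(t·PV) / P = 37,282.9638 / 4,798.9094 = 7.76905 half-year periods.
In years: 7.76905 / 2 = 3.88452 years.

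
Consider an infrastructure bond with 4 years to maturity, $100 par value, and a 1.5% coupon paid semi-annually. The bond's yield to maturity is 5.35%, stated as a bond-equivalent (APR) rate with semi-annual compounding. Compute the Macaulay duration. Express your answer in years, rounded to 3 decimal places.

3.887 years

Periodic yield y = 0.02675. Discount each cash flow and weight by its period:
  t   CF        PV=CF/(1+0.02675)^t    t·PV
  1         0.75         0.7305         0.7305
  2         0.75         0.7114         1.4229
  3         0.75         0.6929         2.0787
  4         0.75         0.6748         2.6994
  5         0.75         0.6573         3.2863
  6         0.75         0.6401         3.8408
  7         0.75         0.6235         4.3642
  8       100.75        81.5694       652.5553
  Σ                     86.2999       670.9781
Price P = Σ PV = 86.2999.
Macaulay duration = Σ(t·PV) / P = 670.9781 / 86.2999 = 7.77496 half-year periods.
In years: 7.77496 / 2 = 3.88748 years.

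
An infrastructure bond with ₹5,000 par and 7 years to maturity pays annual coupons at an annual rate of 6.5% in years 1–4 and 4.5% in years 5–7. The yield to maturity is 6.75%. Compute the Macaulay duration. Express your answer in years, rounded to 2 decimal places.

Periodic yield y = 0.0675. Discount each cash flow and weight by its year:
  t   CF        PV=CF/(1+0.0675)^t    t·PV
  1       325.00       304.4496       304.4496
  2       325.00       285.1987       570.3975
  3       325.00       267.1651       801.4953
  4       325.00       250.2717     1,001.0870
  5       225.00       162.3092       811.5459
  6       225.00       152.0461       912.2765
  7     5,225.00     3,307.5857    23,153.1001
  Σ                  4,729.0262    27,554.3518
Price P = Σ PV = 4,729.0262.
Macaulay duration = Σ(t·PV) / P = 27,554.3518 / 4,729.0262 = 5.82664 years.

5.83 years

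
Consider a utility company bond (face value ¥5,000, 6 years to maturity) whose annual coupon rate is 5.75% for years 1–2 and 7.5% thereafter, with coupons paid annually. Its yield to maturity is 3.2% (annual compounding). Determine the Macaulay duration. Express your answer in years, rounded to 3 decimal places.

Periodic yield y = 0.032. Discount each cash flow and weight by its year:
  t   CF        PV=CF/(1+0.032)^t    t·PV
  1       287.50       278.5853       278.5853
  2       287.50       269.9470       539.8939
  3       375.00       341.1868     1,023.5603
  4       375.00       330.6073     1,322.4293
  5       375.00       320.3559     1,601.7797
  6     5,375.00     4,449.3881    26,696.3283
  Σ                  5,990.0703    31,462.5769
Price P = Σ PV = 5,990.0703.
Macaulay duration = Σ(t·PV) / P = 31,462.5769 / 5,990.0703 = 5.25246 years.

5.252 years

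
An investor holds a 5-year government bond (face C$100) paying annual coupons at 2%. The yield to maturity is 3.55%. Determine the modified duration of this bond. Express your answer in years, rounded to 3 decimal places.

Periodic yield y = 0.0355. First find Macaulay duration:
  t   CF        PV=CF/(1+0.0355)^t    t·PV
  1         2.00         1.9314         1.9314
  2         2.00         1.8652         3.7304
  3         2.00         1.8013         5.4038
  4         2.00         1.7395         6.9581
  5       102.00        85.6741       428.3706
  Σ                     93.0116       446.3944
P = 93.0116; Macaulay duration = 446.3944 / 93.0116 = 4.79934 years.
Modified duration = D_Mac / (1 + y) = 4.79934 / 1.0355 = 4.63481 years.

4.635 years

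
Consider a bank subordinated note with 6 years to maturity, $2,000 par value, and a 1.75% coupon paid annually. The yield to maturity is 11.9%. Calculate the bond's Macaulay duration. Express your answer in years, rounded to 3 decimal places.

Periodic yield y = 0.119. Discount each cash flow and weight by its year:
  t   CF        PV=CF/(1+0.119)^t    t·PV
  1        35.00        31.2779        31.2779
  2        35.00        27.9517        55.9034
  3        35.00        24.9792        74.9375
  4        35.00        22.3228        89.2910
  5        35.00        19.9488        99.7442
  6     2,035.00     1,036.5348     6,219.2089
  Σ                  1,163.0152     6,570.3628
Price P = Σ PV = 1,163.0152.
Macaulay duration = Σ(t·PV) / P = 6,570.3628 / 1,163.0152 = 5.64942 years.

5.649 years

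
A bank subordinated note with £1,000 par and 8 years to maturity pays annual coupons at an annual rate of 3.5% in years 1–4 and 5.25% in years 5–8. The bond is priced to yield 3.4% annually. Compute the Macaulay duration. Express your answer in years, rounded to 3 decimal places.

7.083 years

Periodic yield y = 0.034. Discount each cash flow and weight by its year:
  t   CF        PV=CF/(1+0.034)^t    t·PV
  1        35.00        33.8491        33.8491
  2        35.00        32.7361        65.4722
  3        35.00        31.6597        94.9790
  4        35.00        30.6186       122.4746
  5        52.50        44.4178       222.0888
  6        52.50        42.9572       257.7433
  7        52.50        41.5447       290.8128
  8     1,052.50       805.4856     6,443.8850
  Σ                  1,063.2688     7,531.3048
Price P = Σ PV = 1,063.2688.
Macaulay duration = Σ(t·PV) / P = 7,531.3048 / 1,063.2688 = 7.08316 years.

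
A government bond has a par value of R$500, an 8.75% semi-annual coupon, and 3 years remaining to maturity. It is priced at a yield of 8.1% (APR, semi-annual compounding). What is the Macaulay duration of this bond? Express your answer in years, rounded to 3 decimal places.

2.706 years

Periodic yield y = 0.0405. Discount each cash flow and weight by its period:
  t   CF        PV=CF/(1+0.0405)^t    t·PV
  1       21.875        21.0235        21.0235
  2       21.875        20.2052        40.4105
  3       21.875        19.4188        58.2563
  4       21.875        18.6629        74.6517
  5       21.875        17.9365        89.6825
  6      521.875       411.2576     2,467.5459
  Σ                    508.5046     2,751.5704
Price P = Σ PV = 508.5046.
Macaulay duration = Σ(t·PV) / P = 2,751.5704 / 508.5046 = 5.41110 half-year periods.
In years: 5.41110 / 2 = 2.70555 years.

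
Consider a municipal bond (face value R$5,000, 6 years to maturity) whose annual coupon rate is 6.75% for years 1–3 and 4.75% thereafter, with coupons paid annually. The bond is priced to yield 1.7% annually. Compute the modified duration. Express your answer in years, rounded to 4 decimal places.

5.1663 years

Periodic yield y = 0.017. First find Macaulay duration:
  t   CF        PV=CF/(1+0.017)^t    t·PV
  1       337.50       331.8584       331.8584
  2       337.50       326.3111       652.6222
  3       337.50       320.8566       962.5697
  4       237.50       222.0137       888.0549
  5       237.50       218.3026     1,091.5129
  6     5,237.50     4,733.6737    28,402.0422
  Σ                  6,153.0161    32,328.6603
P = 6,153.0161; Macaulay duration = 32,328.6603 / 6,153.0161 = 5.25412 years.
Modified duration = D_Mac / (1 + y) = 5.25412 / 1.017 = 5.16629 years.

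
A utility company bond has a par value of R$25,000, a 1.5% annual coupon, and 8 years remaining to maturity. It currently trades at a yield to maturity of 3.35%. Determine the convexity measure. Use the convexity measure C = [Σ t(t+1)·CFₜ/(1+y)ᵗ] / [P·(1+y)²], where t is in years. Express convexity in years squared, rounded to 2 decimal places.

With y = 0.0335:
  t   CF        PV=CF/(1+0.0335)^t    t·PV        t(t+1)·PV
  1       375.00       362.8447       362.8447         725.6894
  2       375.00       351.0834       702.1668       2,106.5004
  3       375.00       339.7033     1,019.1100       4,076.4402
  4       375.00       328.6922     1,314.7686       6,573.8432
  5       375.00       318.0379     1,590.1894       9,541.1367
  6       375.00       307.7290     1,846.3738      12,924.6167
  7       375.00       297.7542     2,084.2794      16,674.2354
  8    25,375.00    19,494.9535   155,959.6279   1,403,636.6507
  Σ                 21,800.7982   164,879.3607   1,456,259.1126
P = 21,800.7982.
Convexity = Σ t(t+1)·PV / [P·(1+y)²] = 1,456,259.1126 / (21,800.7982 × 1.068122) = 62.53819.

62.54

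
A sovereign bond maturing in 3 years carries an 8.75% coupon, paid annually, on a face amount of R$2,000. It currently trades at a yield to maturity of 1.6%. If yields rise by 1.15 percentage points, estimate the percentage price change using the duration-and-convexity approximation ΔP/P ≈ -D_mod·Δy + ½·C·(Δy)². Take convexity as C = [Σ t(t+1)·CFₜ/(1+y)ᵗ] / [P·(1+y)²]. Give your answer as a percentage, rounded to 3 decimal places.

-3.085%

With y = 0.016:
  t   CF        PV=CF/(1+0.016)^t    t·PV        t(t+1)·PV
  1       175.00       172.2441       172.2441         344.4882
  2       175.00       169.5316       339.0632       1,017.1895
  3     2,175.00     2,073.8538     6,221.5614      24,886.2456
  Σ                  2,415.6295     6,732.8687      26,247.9234
P = 2,415.6295; D_Mac = 2.78721 yrs; D_mod = 2.74332 yrs; C = 10.52634.
Duration effect: -2.74332 × (+0.0115) = -0.031548
Convexity effect: 0.5 × 10.52634 × (0.0115)² = +0.0006961
ΔP/P ≈ -0.031548 + 0.0006961 = -0.030852 = -3.0852%.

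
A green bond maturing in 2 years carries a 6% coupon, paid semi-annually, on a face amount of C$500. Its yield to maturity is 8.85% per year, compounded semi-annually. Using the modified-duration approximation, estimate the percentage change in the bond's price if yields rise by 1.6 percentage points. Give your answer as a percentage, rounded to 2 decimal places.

-2.93%

Periodic yield y = 0.04425. Modified duration first:
  t   CF        PV=CF/(1+0.04425)^t    t·PV
  1        15.00        14.3644        14.3644
  2        15.00        13.7557        27.5114
  3        15.00        13.1728        39.5184
  4       515.00       433.1011     1,732.4044
  Σ                    474.3940     1,813.7986
P = 474.3940; D_Mac = 3.82340 half-year periods = 1.91170 yrs; D_mod = 1.91170/(1+0.04425) = 1.83069 yrs.
ΔP/P ≈ -D_mod · Δy = -1.83069 × (+0.016) = -0.029291 = -2.9291%.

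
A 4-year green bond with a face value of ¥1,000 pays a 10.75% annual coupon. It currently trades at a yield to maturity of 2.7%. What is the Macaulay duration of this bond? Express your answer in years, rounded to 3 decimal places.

3.526 years

Periodic yield y = 0.027. Discount each cash flow and weight by its year:
  t   CF        PV=CF/(1+0.027)^t    t·PV
  1       107.50       104.6738       104.6738
  2       107.50       101.9219       203.8438
  3       107.50        99.2424       297.7271
  4     1,107.50       995.5474     3,982.1898
  Σ                  1,301.3855     4,588.4345
Price P = Σ PV = 1,301.3855.
Macaulay duration = Σ(t·PV) / P = 4,588.4345 / 1,301.3855 = 3.52581 years.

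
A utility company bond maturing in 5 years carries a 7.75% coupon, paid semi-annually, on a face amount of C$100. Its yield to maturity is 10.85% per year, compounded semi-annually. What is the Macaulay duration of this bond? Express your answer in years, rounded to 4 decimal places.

Periodic yield y = 0.05425. Discount each cash flow and weight by its period:
  t   CF        PV=CF/(1+0.05425)^t    t·PV
  1        3.875         3.6756         3.6756
  2        3.875         3.4865         6.9729
  3        3.875         3.3071         9.9212
  4        3.875         3.1369        12.5475
  5        3.875         2.9755        14.8773
  6        3.875         2.8223        16.9341
  7        3.875         2.6771        18.7398
  8        3.875         2.5394        20.3148
  9        3.875         2.4087        21.6781
  10     103.875        61.2456       612.4561
  Σ                     88.2745       738.1173
Price P = Σ PV = 88.2745.
Macaulay duration = Σ(t·PV) / P = 738.1173 / 88.2745 = 8.36161 half-year periods.
In years: 8.36161 / 2 = 4.18081 years.

4.1808 years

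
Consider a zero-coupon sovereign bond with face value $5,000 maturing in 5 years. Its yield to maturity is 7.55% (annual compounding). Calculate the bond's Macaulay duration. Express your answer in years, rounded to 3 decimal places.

5.000 years

A zero-coupon bond has a single cash flow at maturity, so its Macaulay duration equals its maturity: 5 years.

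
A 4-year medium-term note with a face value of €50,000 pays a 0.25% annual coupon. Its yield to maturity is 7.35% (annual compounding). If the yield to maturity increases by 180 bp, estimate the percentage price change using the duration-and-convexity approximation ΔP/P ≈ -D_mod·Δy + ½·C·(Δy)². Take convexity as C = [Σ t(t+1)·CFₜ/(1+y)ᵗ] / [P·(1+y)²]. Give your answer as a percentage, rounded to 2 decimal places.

With y = 0.0735:
  t   CF        PV=CF/(1+0.0735)^t    t·PV        t(t+1)·PV
  1       125.00       116.4415       116.4415         232.8831
  2       125.00       108.4691       216.9381         650.8144
  3       125.00       101.0424       303.1273       1,212.5094
  4    50,125.00    37,743.8494   150,975.3975     754,876.9877
  Σ                 38,069.8025   151,611.9046     756,973.1947
P = 38,069.8025; D_Mac = 3.98247 yrs; D_mod = 3.70980 yrs; C = 17.25424.
Duration effect: -3.70980 × (+0.018) = -0.066776
Convexity effect: 0.5 × 17.25424 × (0.018)² = +0.0027952
ΔP/P ≈ -0.066776 + 0.0027952 = -0.063981 = -6.3981%.

-6.40%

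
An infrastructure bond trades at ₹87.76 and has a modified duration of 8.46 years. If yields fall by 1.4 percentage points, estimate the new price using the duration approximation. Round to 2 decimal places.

₹98.15

Duration approximation: ΔP/P ≈ -D_mod · Δy = -8.46 × (-0.014) = +0.118440.
New price ≈ 87.76 × (1 + 0.118440) = 98.1542944.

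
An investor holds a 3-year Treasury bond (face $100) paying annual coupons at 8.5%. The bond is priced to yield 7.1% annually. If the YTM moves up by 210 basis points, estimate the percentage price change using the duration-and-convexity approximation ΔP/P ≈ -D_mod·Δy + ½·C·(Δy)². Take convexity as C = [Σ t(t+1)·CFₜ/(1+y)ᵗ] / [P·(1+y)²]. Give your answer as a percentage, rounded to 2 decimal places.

-5.23%

With y = 0.071:
  t   CF        PV=CF/(1+0.071)^t    t·PV        t(t+1)·PV
  1         8.50         7.9365         7.9365          15.8730
  2         8.50         7.4104        14.8207          44.4622
  3       108.50        88.3205       264.9614       1,059.8455
  Σ                    103.6673       287.7186       1,120.1808
P = 103.6673; D_Mac = 2.77540 yrs; D_mod = 2.59141 yrs; C = 9.42035.
Duration effect: -2.59141 × (+0.021) = -0.054420
Convexity effect: 0.5 × 9.42035 × (0.021)² = +0.0020772
ΔP/P ≈ -0.054420 + 0.0020772 = -0.052342 = -5.2342%.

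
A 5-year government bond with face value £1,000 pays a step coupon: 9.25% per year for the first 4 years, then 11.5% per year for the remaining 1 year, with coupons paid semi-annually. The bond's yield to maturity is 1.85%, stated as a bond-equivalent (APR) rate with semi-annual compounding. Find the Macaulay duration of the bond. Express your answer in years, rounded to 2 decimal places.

Periodic yield y = 0.00925. Discount each cash flow and weight by its period:
  t   CF        PV=CF/(1+0.00925)^t    t·PV
  1        46.25        45.8261        45.8261
  2        46.25        45.4061        90.8122
  3        46.25        44.9899       134.9698
  4        46.25        44.5776       178.3104
  5        46.25        44.1690       220.8452
  6        46.25        43.7642       262.5853
  7        46.25        43.3631       303.5418
  8        46.25        42.9657       343.7254
  9        57.50        52.9272       476.3449
  10    1,057.50       964.4790     9,644.7904
  Σ                  1,372.4681    11,701.7516
Price P = Σ PV = 1,372.4681.
Macaulay duration = Σ(t·PV) / P = 11,701.7516 / 1,372.4681 = 8.52606 half-year periods.
In years: 8.52606 / 2 = 4.26303 years.

4.26 years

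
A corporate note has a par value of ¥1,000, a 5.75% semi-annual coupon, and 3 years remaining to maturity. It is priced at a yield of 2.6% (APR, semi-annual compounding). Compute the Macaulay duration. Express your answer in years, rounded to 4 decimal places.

Periodic yield y = 0.013. Discount each cash flow and weight by its period:
  t   CF        PV=CF/(1+0.013)^t    t·PV
  1        28.75        28.3810        28.3810
  2        28.75        28.0168        56.0337
  3        28.75        27.6573        82.9718
  4        28.75        27.3024       109.2094
  5        28.75        26.9520       134.7599
  6     1,028.75       952.0356     5,712.2134
  Σ                  1,090.3451     6,123.5693
Price P = Σ PV = 1,090.3451.
Macaulay duration = Σ(t·PV) / P = 6,123.5693 / 1,090.3451 = 5.61618 half-year periods.
In years: 5.61618 / 2 = 2.80809 years.

2.8081 years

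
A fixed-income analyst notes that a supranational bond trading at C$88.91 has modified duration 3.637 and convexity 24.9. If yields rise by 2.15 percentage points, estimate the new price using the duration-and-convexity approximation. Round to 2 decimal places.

C$82.47

Duration effect: -D_mod·Δy = -3.637 × (+0.0215) = -0.0781955
Convexity effect: ½·C·(Δy)² = 0.5 × 24.9 × (0.0215)² = +0.0057550125
ΔP/P ≈ -0.0781955 + 0.0057550125 = -0.0724404875
New price ≈ 88.91 × (1 - 0.0724404875) = 82.469316256375.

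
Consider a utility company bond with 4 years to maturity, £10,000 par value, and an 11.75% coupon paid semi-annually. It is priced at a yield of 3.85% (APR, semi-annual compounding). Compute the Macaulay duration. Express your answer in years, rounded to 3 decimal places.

3.398 years

Periodic yield y = 0.01925. Discount each cash flow and weight by its period:
  t   CF        PV=CF/(1+0.01925)^t    t·PV
  1       587.50       576.4042       576.4042
  2       587.50       565.5180     1,131.0360
  3       587.50       554.8374     1,664.5121
  4       587.50       544.3585     2,177.4339
  5       587.50       534.0775     2,670.3874
  6       587.50       523.9907     3,143.9440
  7       587.50       514.0943     3,598.6604
  8    10,587.50     9,089.6605    72,717.2840
  Σ                 12,902.9411    87,679.6621
Price P = Σ PV = 12,902.9411.
Macaulay duration = Σ(t·PV) / P = 87,679.6621 / 12,902.9411 = 6.79532 half-year periods.
In years: 6.79532 / 2 = 3.39766 years.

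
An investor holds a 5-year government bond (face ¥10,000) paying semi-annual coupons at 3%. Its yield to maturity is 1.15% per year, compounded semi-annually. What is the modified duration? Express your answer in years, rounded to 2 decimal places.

Periodic yield y = 0.00575. First find Macaulay duration:
  t   CF        PV=CF/(1+0.00575)^t    t·PV
  1       150.00       149.1424       149.1424
  2       150.00       148.2898       296.5795
  3       150.00       147.4420       442.3259
  4       150.00       146.5990       586.3961
  5       150.00       145.7609       728.8045
  6       150.00       144.9276       869.5654
  7       150.00       144.0990     1,008.6930
  8       150.00       143.2752     1,146.2014
  9       150.00       142.4560     1,282.1044
  10   10,150.00     9,584.4154    95,844.1543
  Σ                 10,896.4073   102,353.9671
P = 10,896.4073; Macaulay duration = 102,353.9671 / 10,896.4073 = 9.39337 half-year periods = 4.69668 years.
Modified duration = D_Mac / (1 + y) = 4.69668 / 1.00575 = 4.66983 years.

4.67 years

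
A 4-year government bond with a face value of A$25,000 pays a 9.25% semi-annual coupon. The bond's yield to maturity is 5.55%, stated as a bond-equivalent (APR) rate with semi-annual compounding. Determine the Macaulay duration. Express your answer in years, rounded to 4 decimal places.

Periodic yield y = 0.02775. Discount each cash flow and weight by its period:
  t   CF        PV=CF/(1+0.02775)^t    t·PV
  1     1,156.25     1,125.0304     1,125.0304
  2     1,156.25     1,094.6538     2,189.3075
  3     1,156.25     1,065.0973     3,195.2919
  4     1,156.25     1,036.3389     4,145.3556
  5     1,156.25     1,008.3570     5,041.7850
  6     1,156.25       981.1306     5,886.7838
  7     1,156.25       954.6394     6,682.4757
  8    26,156.25    21,012.3969   168,099.1754
  Σ                 28,277.6443   196,365.2054
Price P = Σ PV = 28,277.6443.
Macaulay duration = Σ(t·PV) / P = 196,365.2054 / 28,277.6443 = 6.94419 half-year periods.
In years: 6.94419 / 2 = 3.47209 years.

3.4721 years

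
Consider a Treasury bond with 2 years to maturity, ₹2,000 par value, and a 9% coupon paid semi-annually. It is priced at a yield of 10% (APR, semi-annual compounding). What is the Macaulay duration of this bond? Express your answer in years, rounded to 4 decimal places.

Periodic yield y = 0.05. Discount each cash flow and weight by its period:
  t   CF        PV=CF/(1+0.05)^t    t·PV
  1        90.00        85.7143        85.7143
  2        90.00        81.6327       163.2653
  3        90.00        77.7454       233.2362
  4     2,090.00     1,719.4482     6,877.7927
  Σ                  1,964.5405     7,360.0084
Price P = Σ PV = 1,964.5405.
Macaulay duration = Σ(t·PV) / P = 7,360.0084 / 1,964.5405 = 3.74643 half-year periods.
In years: 3.74643 / 2 = 1.87321 years.

1.8732 years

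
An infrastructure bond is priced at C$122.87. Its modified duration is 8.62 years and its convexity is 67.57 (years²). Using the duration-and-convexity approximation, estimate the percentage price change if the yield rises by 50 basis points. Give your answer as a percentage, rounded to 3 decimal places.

-4.226%

Duration effect: -D_mod·Δy = -8.62 × (+0.005) = -0.043100
Convexity effect: ½·C·(Δy)² = 0.5 × 67.57 × (0.005)² = +0.000844625
ΔP/P ≈ -0.043100 + 0.000844625 = -0.042255375
= -4.2255375%.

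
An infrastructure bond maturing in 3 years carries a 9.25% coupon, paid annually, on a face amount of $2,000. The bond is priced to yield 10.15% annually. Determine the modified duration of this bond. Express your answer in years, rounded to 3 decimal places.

2.497 years

Periodic yield y = 0.1015. First find Macaulay duration:
  t   CF        PV=CF/(1+0.1015)^t    t·PV
  1       185.00       167.9528       167.9528
  2       185.00       152.4764       304.9529
  3     2,185.00     1,634.9254     4,904.7762
  Σ                  1,955.3546     5,377.6818
P = 1,955.3546; Macaulay duration = 5,377.6818 / 1,955.3546 = 2.75023 years.
Modified duration = D_Mac / (1 + y) = 2.75023 / 1.1015 = 2.49681 years.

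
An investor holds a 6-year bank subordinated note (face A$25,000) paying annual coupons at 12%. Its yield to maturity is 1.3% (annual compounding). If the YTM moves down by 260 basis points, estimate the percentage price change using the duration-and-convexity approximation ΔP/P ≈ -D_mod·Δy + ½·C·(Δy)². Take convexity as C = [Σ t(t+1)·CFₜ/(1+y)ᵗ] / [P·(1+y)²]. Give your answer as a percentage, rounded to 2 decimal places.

With y = 0.013:
  t   CF        PV=CF/(1+0.013)^t    t·PV        t(t+1)·PV
  1     3,000.00     2,961.5005     2,961.5005       5,923.0010
  2     3,000.00     2,923.4951     5,846.9901      17,540.9703
  3     3,000.00     2,885.9774     8,657.9321      34,631.7282
  4     3,000.00     2,848.9411    11,395.7645      56,978.8224
  5     3,000.00     2,812.3802    14,061.9009      84,371.4053
  6    28,000.00    25,912.0253   155,472.1519   1,088,305.0630
  Σ                 40,344.3195   198,396.2399   1,287,750.9901
P = 40,344.3195; D_Mac = 4.91758 yrs; D_mod = 4.85447 yrs; C = 31.10503.
Duration effect: -4.85447 × (-0.026) = +0.126216
Convexity effect: 0.5 × 31.10503 × (-0.026)² = +0.0105135
ΔP/P ≈ +0.126216 + 0.0105135 = +0.136730 = +13.6730%.

+13.67%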